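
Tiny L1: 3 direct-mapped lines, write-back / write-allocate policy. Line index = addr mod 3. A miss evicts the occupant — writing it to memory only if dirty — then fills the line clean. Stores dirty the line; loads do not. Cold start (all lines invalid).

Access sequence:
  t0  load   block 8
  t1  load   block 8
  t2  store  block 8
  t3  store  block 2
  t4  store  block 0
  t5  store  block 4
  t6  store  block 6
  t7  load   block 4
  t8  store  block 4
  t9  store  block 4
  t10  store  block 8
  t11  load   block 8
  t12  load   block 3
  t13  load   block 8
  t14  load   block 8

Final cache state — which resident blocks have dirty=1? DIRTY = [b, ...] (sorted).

DIRTY = [4, 8]

  0 | R B8 → L2 miss [-]
  1 | R B8 → L2 hit [-]
  2 | W B8 → L2 hit [D]
  3 | W B2 → L2 miss wb→B8 [D]
  4 | W B0 → L0 miss [D]
  5 | W B4 → L1 miss [D]
  6 | W B6 → L0 miss wb→B0 [D]
  7 | R B4 → L1 hit [D]
  8 | W B4 → L1 hit [D]
  9 | W B4 → L1 hit [D]
  10 | W B8 → L2 miss wb→B2 [D]
  11 | R B8 → L2 hit [D]
  12 | R B3 → L0 miss wb→B6 [-]
  13 | R B8 → L2 hit [D]
  14 | R B8 → L2 hit [D]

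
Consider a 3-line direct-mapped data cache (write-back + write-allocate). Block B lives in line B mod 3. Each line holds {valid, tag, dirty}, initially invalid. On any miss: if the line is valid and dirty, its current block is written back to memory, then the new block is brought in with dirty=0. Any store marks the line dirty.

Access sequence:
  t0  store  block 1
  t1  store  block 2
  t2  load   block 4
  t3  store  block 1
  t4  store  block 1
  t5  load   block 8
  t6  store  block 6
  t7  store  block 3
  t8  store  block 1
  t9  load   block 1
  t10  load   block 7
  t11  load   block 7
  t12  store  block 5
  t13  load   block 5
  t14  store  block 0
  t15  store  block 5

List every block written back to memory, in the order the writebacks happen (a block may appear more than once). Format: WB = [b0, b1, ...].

WB = [1, 2, 6, 1, 3]

0: W B1 -> L1 miss  d=D]
1: W B2 -> L2 miss  d=D]
2: R B4 -> L1 miss wb->B1  d=-]
3: W B1 -> L1 miss  d=D]
4: W B1 -> L1 hit  d=D]
5: R B8 -> L2 miss wb->B2  d=-]
6: W B6 -> L0 miss  d=D]
7: W B3 -> L0 miss wb->B6  d=D]
8: W B1 -> L1 hit  d=D]
9: R B1 -> L1 hit  d=D]
10: R B7 -> L1 miss wb->B1  d=-]
11: R B7 -> L1 hit  d=-]
12: W B5 -> L2 miss  d=D]
13: R B5 -> L2 hit  d=D]
14: W B0 -> L0 miss wb->B3  d=D]
15: W B5 -> L2 hit  d=D]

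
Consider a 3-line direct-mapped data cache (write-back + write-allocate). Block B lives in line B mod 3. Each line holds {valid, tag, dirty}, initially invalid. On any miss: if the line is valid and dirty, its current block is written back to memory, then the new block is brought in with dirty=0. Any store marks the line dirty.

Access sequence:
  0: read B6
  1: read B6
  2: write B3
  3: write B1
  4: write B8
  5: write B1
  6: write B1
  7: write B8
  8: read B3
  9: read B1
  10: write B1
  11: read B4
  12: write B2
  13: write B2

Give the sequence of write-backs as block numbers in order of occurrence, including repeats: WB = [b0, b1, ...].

WB = [1, 8]

0: R B6 → L0 miss [-]
1: R B6 → L0 hit [-]
2: W B3 → L0 miss [D]
3: W B1 → L1 miss [D]
4: W B8 → L2 miss [D]
5: W B1 → L1 hit [D]
6: W B1 → L1 hit [D]
7: W B8 → L2 hit [D]
8: R B3 → L0 hit [D]
9: R B1 → L1 hit [D]
10: W B1 → L1 hit [D]
11: R B4 → L1 miss wb→B1 [-]
12: W B2 → L2 miss wb→B8 [D]
13: W B2 → L2 hit [D]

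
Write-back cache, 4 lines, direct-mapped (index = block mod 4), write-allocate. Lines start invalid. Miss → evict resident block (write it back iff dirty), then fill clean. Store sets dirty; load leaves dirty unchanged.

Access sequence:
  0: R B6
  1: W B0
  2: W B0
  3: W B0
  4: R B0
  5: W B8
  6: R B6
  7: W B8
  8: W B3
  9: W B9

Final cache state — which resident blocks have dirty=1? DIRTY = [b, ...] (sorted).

0: R B6 → L2 miss [-]
1: W B0 → L0 miss [D]
2: W B0 → L0 hit [D]
3: W B0 → L0 hit [D]
4: R B0 → L0 hit [D]
5: W B8 → L0 miss wb→B0 [D]
6: R B6 → L2 hit [-]
7: W B8 → L0 hit [D]
8: W B3 → L3 miss [D]
9: W B9 → L1 miss [D]

DIRTY = [3, 8, 9]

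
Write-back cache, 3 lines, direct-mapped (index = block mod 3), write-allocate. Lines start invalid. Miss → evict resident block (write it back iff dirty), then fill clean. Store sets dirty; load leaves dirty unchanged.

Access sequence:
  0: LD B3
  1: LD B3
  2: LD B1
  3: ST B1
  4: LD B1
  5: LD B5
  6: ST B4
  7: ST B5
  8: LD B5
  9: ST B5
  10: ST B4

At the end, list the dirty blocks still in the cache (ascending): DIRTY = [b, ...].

DIRTY = [4, 5]

0: R B3 → L0 miss [-]
1: R B3 → L0 hit [-]
2: R B1 → L1 miss [-]
3: W B1 → L1 hit [D]
4: R B1 → L1 hit [D]
5: R B5 → L2 miss [-]
6: W B4 → L1 miss wb→B1 [D]
7: W B5 → L2 hit [D]
8: R B5 → L2 hit [D]
9: W B5 → L2 hit [D]
10: W B4 → L1 hit [D]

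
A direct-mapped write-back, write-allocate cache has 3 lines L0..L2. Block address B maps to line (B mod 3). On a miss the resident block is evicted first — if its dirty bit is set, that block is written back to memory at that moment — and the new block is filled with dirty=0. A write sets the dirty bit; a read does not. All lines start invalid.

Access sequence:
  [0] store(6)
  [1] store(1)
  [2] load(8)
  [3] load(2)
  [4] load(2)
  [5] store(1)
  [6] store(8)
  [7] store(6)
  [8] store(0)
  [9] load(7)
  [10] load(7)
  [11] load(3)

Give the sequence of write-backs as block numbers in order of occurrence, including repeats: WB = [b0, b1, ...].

  0 | W B6 → L0 miss [D]
  1 | W B1 → L1 miss [D]
  2 | R B8 → L2 miss [-]
  3 | R B2 → L2 miss [-]
  4 | R B2 → L2 hit [-]
  5 | W B1 → L1 hit [D]
  6 | W B8 → L2 miss [D]
  7 | W B6 → L0 hit [D]
  8 | W B0 → L0 miss wb→B6 [D]
  9 | R B7 → L1 miss wb→B1 [-]
  10 | R B7 → L1 hit [-]
  11 | R B3 → L0 miss wb→B0 [-]

WB = [6, 1, 0]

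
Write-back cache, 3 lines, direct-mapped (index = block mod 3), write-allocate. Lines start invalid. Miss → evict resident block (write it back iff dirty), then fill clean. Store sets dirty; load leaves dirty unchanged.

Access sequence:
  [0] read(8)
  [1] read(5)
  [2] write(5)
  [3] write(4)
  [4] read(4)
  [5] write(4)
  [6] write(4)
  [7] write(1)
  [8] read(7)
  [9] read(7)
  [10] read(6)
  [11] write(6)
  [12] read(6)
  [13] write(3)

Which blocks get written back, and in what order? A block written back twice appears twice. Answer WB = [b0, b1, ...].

0: R B8 → L2 miss [-]
1: R B5 → L2 miss [-]
2: W B5 → L2 hit [D]
3: W B4 → L1 miss [D]
4: R B4 → L1 hit [D]
5: W B4 → L1 hit [D]
6: W B4 → L1 hit [D]
7: W B1 → L1 miss wb→B4 [D]
8: R B7 → L1 miss wb→B1 [-]
9: R B7 → L1 hit [-]
10: R B6 → L0 miss [-]
11: W B6 → L0 hit [D]
12: R B6 → L0 hit [D]
13: W B3 → L0 miss wb→B6 [D]

WB = [4, 1, 6]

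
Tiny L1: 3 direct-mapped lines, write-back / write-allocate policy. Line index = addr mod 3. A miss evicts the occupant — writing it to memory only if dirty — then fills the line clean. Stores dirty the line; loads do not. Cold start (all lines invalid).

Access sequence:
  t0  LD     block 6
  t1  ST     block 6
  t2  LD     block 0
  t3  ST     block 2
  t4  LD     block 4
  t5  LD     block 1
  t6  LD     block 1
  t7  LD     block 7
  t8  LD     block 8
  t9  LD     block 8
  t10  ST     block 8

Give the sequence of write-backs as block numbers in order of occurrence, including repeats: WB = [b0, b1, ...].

0: R B6 -> L0 miss  d=-]
1: W B6 -> L0 hit  d=D]
2: R B0 -> L0 miss wb->B6  d=-]
3: W B2 -> L2 miss  d=D]
4: R B4 -> L1 miss  d=-]
5: R B1 -> L1 miss  d=-]
6: R B1 -> L1 hit  d=-]
7: R B7 -> L1 miss  d=-]
8: R B8 -> L2 miss wb->B2  d=-]
9: R B8 -> L2 hit  d=-]
10: W B8 -> L2 hit  d=D]

WB = [6, 2]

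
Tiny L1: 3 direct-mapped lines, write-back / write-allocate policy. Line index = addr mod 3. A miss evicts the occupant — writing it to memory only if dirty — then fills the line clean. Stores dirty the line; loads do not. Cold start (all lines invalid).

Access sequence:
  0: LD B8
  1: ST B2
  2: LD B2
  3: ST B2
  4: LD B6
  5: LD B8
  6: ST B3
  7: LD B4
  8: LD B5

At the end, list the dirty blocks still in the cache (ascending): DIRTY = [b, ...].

0: R B8 -> L2 miss  d=-]
1: W B2 -> L2 miss  d=D]
2: R B2 -> L2 hit  d=D]
3: W B2 -> L2 hit  d=D]
4: R B6 -> L0 miss  d=-]
5: R B8 -> L2 miss wb->B2  d=-]
6: W B3 -> L0 miss  d=D]
7: R B4 -> L1 miss  d=-]
8: R B5 -> L2 miss  d=-]

DIRTY = [3]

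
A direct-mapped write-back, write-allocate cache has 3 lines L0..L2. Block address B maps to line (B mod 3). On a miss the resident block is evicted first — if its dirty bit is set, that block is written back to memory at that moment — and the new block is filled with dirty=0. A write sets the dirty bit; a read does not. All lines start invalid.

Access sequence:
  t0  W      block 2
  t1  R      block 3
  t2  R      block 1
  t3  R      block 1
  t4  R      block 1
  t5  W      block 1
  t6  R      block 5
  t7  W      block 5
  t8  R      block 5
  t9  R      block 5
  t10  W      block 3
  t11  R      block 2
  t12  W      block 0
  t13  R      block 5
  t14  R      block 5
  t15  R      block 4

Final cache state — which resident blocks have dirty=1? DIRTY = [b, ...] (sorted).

DIRTY = [0]

0: W B2 → L2 miss [D]
1: R B3 → L0 miss [-]
2: R B1 → L1 miss [-]
3: R B1 → L1 hit [-]
4: R B1 → L1 hit [-]
5: W B1 → L1 hit [D]
6: R B5 → L2 miss wb→B2 [-]
7: W B5 → L2 hit [D]
8: R B5 → L2 hit [D]
9: R B5 → L2 hit [D]
10: W B3 → L0 hit [D]
11: R B2 → L2 miss wb→B5 [-]
12: W B0 → L0 miss wb→B3 [D]
13: R B5 → L2 miss [-]
14: R B5 → L2 hit [-]
15: R B4 → L1 miss wb→B1 [-]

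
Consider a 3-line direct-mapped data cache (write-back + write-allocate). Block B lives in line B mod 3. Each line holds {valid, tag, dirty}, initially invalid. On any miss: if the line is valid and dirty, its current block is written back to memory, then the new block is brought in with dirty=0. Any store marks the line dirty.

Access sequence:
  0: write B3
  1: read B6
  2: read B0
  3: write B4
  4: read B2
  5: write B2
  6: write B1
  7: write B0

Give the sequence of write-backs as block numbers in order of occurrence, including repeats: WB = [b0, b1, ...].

0: W B3 → L0 miss [D]
1: R B6 → L0 miss wb→B3 [-]
2: R B0 → L0 miss [-]
3: W B4 → L1 miss [D]
4: R B2 → L2 miss [-]
5: W B2 → L2 hit [D]
6: W B1 → L1 miss wb→B4 [D]
7: W B0 → L0 hit [D]

WB = [3, 4]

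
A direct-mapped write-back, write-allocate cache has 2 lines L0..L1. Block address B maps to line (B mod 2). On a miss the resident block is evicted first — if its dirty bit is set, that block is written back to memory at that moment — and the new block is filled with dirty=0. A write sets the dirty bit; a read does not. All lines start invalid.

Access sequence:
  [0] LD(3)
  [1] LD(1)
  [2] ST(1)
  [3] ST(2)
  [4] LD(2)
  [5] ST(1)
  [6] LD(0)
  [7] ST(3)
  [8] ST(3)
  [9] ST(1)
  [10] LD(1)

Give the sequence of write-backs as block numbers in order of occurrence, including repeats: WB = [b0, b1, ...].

WB = [2, 1, 3]

0: R B3 → L1 miss [-]
1: R B1 → L1 miss [-]
2: W B1 → L1 hit [D]
3: W B2 → L0 miss [D]
4: R B2 → L0 hit [D]
5: W B1 → L1 hit [D]
6: R B0 → L0 miss wb→B2 [-]
7: W B3 → L1 miss wb→B1 [D]
8: W B3 → L1 hit [D]
9: W B1 → L1 miss wb→B3 [D]
10: R B1 → L1 hit [D]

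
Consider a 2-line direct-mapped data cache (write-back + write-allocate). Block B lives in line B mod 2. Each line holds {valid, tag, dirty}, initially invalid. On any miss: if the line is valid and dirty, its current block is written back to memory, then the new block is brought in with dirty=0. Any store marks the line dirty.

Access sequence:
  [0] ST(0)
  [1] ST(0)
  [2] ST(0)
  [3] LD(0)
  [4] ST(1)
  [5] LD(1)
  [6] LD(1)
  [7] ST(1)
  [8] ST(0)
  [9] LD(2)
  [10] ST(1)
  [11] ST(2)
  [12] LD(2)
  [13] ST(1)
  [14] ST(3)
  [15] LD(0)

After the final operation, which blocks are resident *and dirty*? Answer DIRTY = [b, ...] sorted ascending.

DIRTY = [3]

0: W B0 -> L0 miss  d=D]
1: W B0 -> L0 hit  d=D]
2: W B0 -> L0 hit  d=D]
3: R B0 -> L0 hit  d=D]
4: W B1 -> L1 miss  d=D]
5: R B1 -> L1 hit  d=D]
6: R B1 -> L1 hit  d=D]
7: W B1 -> L1 hit  d=D]
8: W B0 -> L0 hit  d=D]
9: R B2 -> L0 miss wb->B0  d=-]
10: W B1 -> L1 hit  d=D]
11: W B2 -> L0 hit  d=D]
12: R B2 -> L0 hit  d=D]
13: W B1 -> L1 hit  d=D]
14: W B3 -> L1 miss wb->B1  d=D]
15: R B0 -> L0 miss wb->B2  d=-]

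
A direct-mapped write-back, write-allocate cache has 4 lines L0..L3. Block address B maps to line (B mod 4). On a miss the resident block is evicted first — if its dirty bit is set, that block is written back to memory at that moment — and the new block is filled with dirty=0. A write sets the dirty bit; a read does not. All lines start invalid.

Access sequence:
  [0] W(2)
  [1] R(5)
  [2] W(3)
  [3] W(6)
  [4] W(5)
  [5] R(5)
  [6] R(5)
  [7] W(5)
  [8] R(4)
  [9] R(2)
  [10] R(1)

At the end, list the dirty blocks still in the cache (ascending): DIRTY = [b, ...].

0: W B2 -> L2 miss  d=D]
1: R B5 -> L1 miss  d=-]
2: W B3 -> L3 miss  d=D]
3: W B6 -> L2 miss wb->B2  d=D]
4: W B5 -> L1 hit  d=D]
5: R B5 -> L1 hit  d=D]
6: R B5 -> L1 hit  d=D]
7: W B5 -> L1 hit  d=D]
8: R B4 -> L0 miss  d=-]
9: R B2 -> L2 miss wb->B6  d=-]
10: R B1 -> L1 miss wb->B5  d=-]

DIRTY = [3]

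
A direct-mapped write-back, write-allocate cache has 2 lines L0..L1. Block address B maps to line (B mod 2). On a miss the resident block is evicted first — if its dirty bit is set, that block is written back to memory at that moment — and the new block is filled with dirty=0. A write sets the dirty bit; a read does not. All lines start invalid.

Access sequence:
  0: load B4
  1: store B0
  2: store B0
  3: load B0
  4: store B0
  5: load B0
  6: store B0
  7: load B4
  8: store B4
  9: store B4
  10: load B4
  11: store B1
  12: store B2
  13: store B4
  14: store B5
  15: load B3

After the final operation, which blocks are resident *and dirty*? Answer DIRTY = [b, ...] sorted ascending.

0: R B4 -> L0 miss  d=-]
1: W B0 -> L0 miss  d=D]
2: W B0 -> L0 hit  d=D]
3: R B0 -> L0 hit  d=D]
4: W B0 -> L0 hit  d=D]
5: R B0 -> L0 hit  d=D]
6: W B0 -> L0 hit  d=D]
7: R B4 -> L0 miss wb->B0  d=-]
8: W B4 -> L0 hit  d=D]
9: W B4 -> L0 hit  d=D]
10: R B4 -> L0 hit  d=D]
11: W B1 -> L1 miss  d=D]
12: W B2 -> L0 miss wb->B4  d=D]
13: W B4 -> L0 miss wb->B2  d=D]
14: W B5 -> L1 miss wb->B1  d=D]
15: R B3 -> L1 miss wb->B5  d=-]

DIRTY = [4]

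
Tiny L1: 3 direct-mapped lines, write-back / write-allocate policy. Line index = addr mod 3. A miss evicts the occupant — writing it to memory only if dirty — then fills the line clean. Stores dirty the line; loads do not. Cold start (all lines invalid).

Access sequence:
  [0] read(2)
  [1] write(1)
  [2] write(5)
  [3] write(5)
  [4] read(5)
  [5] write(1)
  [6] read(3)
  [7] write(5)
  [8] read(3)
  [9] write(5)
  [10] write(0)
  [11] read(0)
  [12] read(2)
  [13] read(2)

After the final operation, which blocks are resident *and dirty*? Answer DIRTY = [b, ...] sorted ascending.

0: R B2 -> L2 miss  d=-]
1: W B1 -> L1 miss  d=D]
2: W B5 -> L2 miss  d=D]
3: W B5 -> L2 hit  d=D]
4: R B5 -> L2 hit  d=D]
5: W B1 -> L1 hit  d=D]
6: R B3 -> L0 miss  d=-]
7: W B5 -> L2 hit  d=D]
8: R B3 -> L0 hit  d=-]
9: W B5 -> L2 hit  d=D]
10: W B0 -> L0 miss  d=D]
11: R B0 -> L0 hit  d=D]
12: R B2 -> L2 miss wb->B5  d=-]
13: R B2 -> L2 hit  d=-]

DIRTY = [0, 1]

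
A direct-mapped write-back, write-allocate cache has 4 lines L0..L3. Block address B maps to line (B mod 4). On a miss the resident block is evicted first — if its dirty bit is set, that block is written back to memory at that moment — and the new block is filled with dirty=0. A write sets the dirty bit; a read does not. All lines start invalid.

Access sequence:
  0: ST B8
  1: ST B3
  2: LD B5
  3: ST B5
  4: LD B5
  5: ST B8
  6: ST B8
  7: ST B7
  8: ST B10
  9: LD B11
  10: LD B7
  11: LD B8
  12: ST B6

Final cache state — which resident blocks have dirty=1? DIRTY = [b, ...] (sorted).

DIRTY = [5, 6, 8]

0: W B8 → L0 miss [D]
1: W B3 → L3 miss [D]
2: R B5 → L1 miss [-]
3: W B5 → L1 hit [D]
4: R B5 → L1 hit [D]
5: W B8 → L0 hit [D]
6: W B8 → L0 hit [D]
7: W B7 → L3 miss wb→B3 [D]
8: W B10 → L2 miss [D]
9: R B11 → L3 miss wb→B7 [-]
10: R B7 → L3 miss [-]
11: R B8 → L0 hit [D]
12: W B6 → L2 miss wb→B10 [D]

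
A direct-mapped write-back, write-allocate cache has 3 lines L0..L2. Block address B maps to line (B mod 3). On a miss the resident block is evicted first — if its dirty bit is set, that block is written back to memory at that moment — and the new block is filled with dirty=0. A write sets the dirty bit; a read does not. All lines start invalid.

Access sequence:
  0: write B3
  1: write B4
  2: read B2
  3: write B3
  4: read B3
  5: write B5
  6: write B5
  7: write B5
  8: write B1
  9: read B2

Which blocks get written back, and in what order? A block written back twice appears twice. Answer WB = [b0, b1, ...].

WB = [4, 5]

0: W B3 -> L0 miss  d=D]
1: W B4 -> L1 miss  d=D]
2: R B2 -> L2 miss  d=-]
3: W B3 -> L0 hit  d=D]
4: R B3 -> L0 hit  d=D]
5: W B5 -> L2 miss  d=D]
6: W B5 -> L2 hit  d=D]
7: W B5 -> L2 hit  d=D]
8: W B1 -> L1 miss wb->B4  d=D]
9: R B2 -> L2 miss wb->B5  d=-]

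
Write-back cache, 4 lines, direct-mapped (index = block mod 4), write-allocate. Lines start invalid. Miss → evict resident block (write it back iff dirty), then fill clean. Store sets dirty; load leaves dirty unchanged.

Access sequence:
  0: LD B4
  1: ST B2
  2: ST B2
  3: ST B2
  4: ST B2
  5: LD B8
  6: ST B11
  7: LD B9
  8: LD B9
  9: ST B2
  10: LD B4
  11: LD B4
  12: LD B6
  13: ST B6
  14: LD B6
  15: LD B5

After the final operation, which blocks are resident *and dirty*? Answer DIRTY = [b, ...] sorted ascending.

0: R B4 → L0 miss [-]
1: W B2 → L2 miss [D]
2: W B2 → L2 hit [D]
3: W B2 → L2 hit [D]
4: W B2 → L2 hit [D]
5: R B8 → L0 miss [-]
6: W B11 → L3 miss [D]
7: R B9 → L1 miss [-]
8: R B9 → L1 hit [-]
9: W B2 → L2 hit [D]
10: R B4 → L0 miss [-]
11: R B4 → L0 hit [-]
12: R B6 → L2 miss wb→B2 [-]
13: W B6 → L2 hit [D]
14: R B6 → L2 hit [D]
15: R B5 → L1 miss [-]

DIRTY = [6, 11]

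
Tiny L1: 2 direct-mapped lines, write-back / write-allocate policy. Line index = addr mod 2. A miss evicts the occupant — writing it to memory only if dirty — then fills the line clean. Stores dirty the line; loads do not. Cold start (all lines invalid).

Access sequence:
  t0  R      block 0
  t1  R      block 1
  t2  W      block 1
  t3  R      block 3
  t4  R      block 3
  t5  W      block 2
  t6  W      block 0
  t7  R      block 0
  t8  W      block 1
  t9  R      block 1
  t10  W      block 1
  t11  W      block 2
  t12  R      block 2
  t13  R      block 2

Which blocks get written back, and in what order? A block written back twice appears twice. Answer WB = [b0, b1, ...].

  0 | R B0 → L0 miss [-]
  1 | R B1 → L1 miss [-]
  2 | W B1 → L1 hit [D]
  3 | R B3 → L1 miss wb→B1 [-]
  4 | R B3 → L1 hit [-]
  5 | W B2 → L0 miss [D]
  6 | W B0 → L0 miss wb→B2 [D]
  7 | R B0 → L0 hit [D]
  8 | W B1 → L1 miss [D]
  9 | R B1 → L1 hit [D]
  10 | W B1 → L1 hit [D]
  11 | W B2 → L0 miss wb→B0 [D]
  12 | R B2 → L0 hit [D]
  13 | R B2 → L0 hit [D]

WB = [1, 2, 0]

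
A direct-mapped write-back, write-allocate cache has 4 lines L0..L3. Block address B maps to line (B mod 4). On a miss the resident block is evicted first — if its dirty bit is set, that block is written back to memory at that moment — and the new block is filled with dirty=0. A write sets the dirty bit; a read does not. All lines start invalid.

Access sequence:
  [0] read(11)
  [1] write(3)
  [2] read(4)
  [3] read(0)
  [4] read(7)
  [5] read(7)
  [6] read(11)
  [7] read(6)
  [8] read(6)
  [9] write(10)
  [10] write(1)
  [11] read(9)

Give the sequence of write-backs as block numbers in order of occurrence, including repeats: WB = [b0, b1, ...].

WB = [3, 1]

0: R B11 → L3 miss [-]
1: W B3 → L3 miss [D]
2: R B4 → L0 miss [-]
3: R B0 → L0 miss [-]
4: R B7 → L3 miss wb→B3 [-]
5: R B7 → L3 hit [-]
6: R B11 → L3 miss [-]
7: R B6 → L2 miss [-]
8: R B6 → L2 hit [-]
9: W B10 → L2 miss [D]
10: W B1 → L1 miss [D]
11: R B9 → L1 miss wb→B1 [-]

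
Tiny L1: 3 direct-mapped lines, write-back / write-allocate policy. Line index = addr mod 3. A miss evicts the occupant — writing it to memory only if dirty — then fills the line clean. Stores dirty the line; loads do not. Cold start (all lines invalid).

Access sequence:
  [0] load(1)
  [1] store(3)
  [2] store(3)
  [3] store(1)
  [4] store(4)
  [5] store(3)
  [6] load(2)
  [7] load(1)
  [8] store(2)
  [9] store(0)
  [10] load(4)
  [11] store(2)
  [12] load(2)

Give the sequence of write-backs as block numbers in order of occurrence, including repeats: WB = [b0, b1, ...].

0: R B1 -> L1 miss  d=-]
1: W B3 -> L0 miss  d=D]
2: W B3 -> L0 hit  d=D]
3: W B1 -> L1 hit  d=D]
4: W B4 -> L1 miss wb->B1  d=D]
5: W B3 -> L0 hit  d=D]
6: R B2 -> L2 miss  d=-]
7: R B1 -> L1 miss wb->B4  d=-]
8: W B2 -> L2 hit  d=D]
9: W B0 -> L0 miss wb->B3  d=D]
10: R B4 -> L1 miss  d=-]
11: W B2 -> L2 hit  d=D]
12: R B2 -> L2 hit  d=D]

WB = [1, 4, 3]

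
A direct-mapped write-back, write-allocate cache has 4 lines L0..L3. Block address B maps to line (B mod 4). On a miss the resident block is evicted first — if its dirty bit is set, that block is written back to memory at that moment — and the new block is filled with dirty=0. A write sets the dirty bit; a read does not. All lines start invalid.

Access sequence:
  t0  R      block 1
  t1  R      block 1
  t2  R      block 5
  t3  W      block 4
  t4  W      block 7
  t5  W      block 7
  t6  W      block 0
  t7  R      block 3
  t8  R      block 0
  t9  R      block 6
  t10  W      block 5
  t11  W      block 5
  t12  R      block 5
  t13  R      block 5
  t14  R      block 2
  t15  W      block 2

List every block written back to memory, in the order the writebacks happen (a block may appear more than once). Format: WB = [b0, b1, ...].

WB = [4, 7]

  0 | R B1 → L1 miss [-]
  1 | R B1 → L1 hit [-]
  2 | R B5 → L1 miss [-]
  3 | W B4 → L0 miss [D]
  4 | W B7 → L3 miss [D]
  5 | W B7 → L3 hit [D]
  6 | W B0 → L0 miss wb→B4 [D]
  7 | R B3 → L3 miss wb→B7 [-]
  8 | R B0 → L0 hit [D]
  9 | R B6 → L2 miss [-]
  10 | W B5 → L1 hit [D]
  11 | W B5 → L1 hit [D]
  12 | R B5 → L1 hit [D]
  13 | R B5 → L1 hit [D]
  14 | R B2 → L2 miss [-]
  15 | W B2 → L2 hit [D]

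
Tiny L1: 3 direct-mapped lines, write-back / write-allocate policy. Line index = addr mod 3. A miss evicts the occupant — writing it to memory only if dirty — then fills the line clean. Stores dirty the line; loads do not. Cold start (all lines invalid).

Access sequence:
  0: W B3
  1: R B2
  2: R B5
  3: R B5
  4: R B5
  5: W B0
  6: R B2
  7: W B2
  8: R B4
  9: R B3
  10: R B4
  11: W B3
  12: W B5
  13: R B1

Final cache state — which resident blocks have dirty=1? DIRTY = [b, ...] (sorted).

0: W B3 → L0 miss [D]
1: R B2 → L2 miss [-]
2: R B5 → L2 miss [-]
3: R B5 → L2 hit [-]
4: R B5 → L2 hit [-]
5: W B0 → L0 miss wb→B3 [D]
6: R B2 → L2 miss [-]
7: W B2 → L2 hit [D]
8: R B4 → L1 miss [-]
9: R B3 → L0 miss wb→B0 [-]
10: R B4 → L1 hit [-]
11: W B3 → L0 hit [D]
12: W B5 → L2 miss wb→B2 [D]
13: R B1 → L1 miss [-]

DIRTY = [3, 5]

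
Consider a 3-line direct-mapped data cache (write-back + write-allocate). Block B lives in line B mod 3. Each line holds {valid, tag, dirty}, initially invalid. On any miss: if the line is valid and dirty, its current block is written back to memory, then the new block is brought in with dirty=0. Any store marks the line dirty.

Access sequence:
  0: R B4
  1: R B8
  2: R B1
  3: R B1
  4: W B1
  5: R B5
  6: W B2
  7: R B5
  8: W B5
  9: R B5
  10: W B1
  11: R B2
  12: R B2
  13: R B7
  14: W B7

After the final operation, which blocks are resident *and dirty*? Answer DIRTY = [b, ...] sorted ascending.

DIRTY = [7]

0: R B4 → L1 miss [-]
1: R B8 → L2 miss [-]
2: R B1 → L1 miss [-]
3: R B1 → L1 hit [-]
4: W B1 → L1 hit [D]
5: R B5 → L2 miss [-]
6: W B2 → L2 miss [D]
7: R B5 → L2 miss wb→B2 [-]
8: W B5 → L2 hit [D]
9: R B5 → L2 hit [D]
10: W B1 → L1 hit [D]
11: R B2 → L2 miss wb→B5 [-]
12: R B2 → L2 hit [-]
13: R B7 → L1 miss wb→B1 [-]
14: W B7 → L1 hit [D]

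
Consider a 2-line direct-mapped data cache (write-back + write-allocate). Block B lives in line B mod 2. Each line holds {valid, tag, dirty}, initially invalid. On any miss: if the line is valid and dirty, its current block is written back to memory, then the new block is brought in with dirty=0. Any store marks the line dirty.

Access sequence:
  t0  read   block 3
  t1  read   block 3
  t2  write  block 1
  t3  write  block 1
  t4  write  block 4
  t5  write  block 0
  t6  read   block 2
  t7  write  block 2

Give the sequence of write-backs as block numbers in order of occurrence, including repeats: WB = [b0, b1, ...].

0: R B3 -> L1 miss  d=-]
1: R B3 -> L1 hit  d=-]
2: W B1 -> L1 miss  d=D]
3: W B1 -> L1 hit  d=D]
4: W B4 -> L0 miss  d=D]
5: W B0 -> L0 miss wb->B4  d=D]
6: R B2 -> L0 miss wb->B0  d=-]
7: W B2 -> L0 hit  d=D]

WB = [4, 0]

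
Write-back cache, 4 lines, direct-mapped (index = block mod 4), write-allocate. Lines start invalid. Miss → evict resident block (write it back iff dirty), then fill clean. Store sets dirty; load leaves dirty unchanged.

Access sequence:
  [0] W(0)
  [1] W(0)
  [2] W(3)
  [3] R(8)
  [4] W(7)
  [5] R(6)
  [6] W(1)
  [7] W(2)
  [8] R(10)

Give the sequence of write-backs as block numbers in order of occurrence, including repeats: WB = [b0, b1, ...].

WB = [0, 3, 2]

0: W B0 -> L0 miss  d=D]
1: W B0 -> L0 hit  d=D]
2: W B3 -> L3 miss  d=D]
3: R B8 -> L0 miss wb->B0  d=-]
4: W B7 -> L3 miss wb->B3  d=D]
5: R B6 -> L2 miss  d=-]
6: W B1 -> L1 miss  d=D]
7: W B2 -> L2 miss  d=D]
8: R B10 -> L2 miss wb->B2  d=-]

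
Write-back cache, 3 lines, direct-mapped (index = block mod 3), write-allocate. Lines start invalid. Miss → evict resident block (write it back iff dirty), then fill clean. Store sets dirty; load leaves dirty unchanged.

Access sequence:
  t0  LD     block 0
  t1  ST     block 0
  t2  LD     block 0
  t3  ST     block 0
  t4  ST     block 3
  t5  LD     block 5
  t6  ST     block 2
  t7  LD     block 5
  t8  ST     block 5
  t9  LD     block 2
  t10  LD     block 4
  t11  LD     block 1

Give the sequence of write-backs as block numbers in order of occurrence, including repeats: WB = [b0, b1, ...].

WB = [0, 2, 5]

  0 | R B0 → L0 miss [-]
  1 | W B0 → L0 hit [D]
  2 | R B0 → L0 hit [D]
  3 | W B0 → L0 hit [D]
  4 | W B3 → L0 miss wb→B0 [D]
  5 | R B5 → L2 miss [-]
  6 | W B2 → L2 miss [D]
  7 | R B5 → L2 miss wb→B2 [-]
  8 | W B5 → L2 hit [D]
  9 | R B2 → L2 miss wb→B5 [-]
  10 | R B4 → L1 miss [-]
  11 | R B1 → L1 miss [-]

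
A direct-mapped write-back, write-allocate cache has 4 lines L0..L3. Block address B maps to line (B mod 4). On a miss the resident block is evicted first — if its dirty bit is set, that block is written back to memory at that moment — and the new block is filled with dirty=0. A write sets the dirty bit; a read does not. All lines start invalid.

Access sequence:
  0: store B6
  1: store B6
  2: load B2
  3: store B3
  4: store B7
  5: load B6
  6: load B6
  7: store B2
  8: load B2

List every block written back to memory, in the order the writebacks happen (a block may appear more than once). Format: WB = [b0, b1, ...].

WB = [6, 3]

0: W B6 -> L2 miss  d=D]
1: W B6 -> L2 hit  d=D]
2: R B2 -> L2 miss wb->B6  d=-]
3: W B3 -> L3 miss  d=D]
4: W B7 -> L3 miss wb->B3  d=D]
5: R B6 -> L2 miss  d=-]
6: R B6 -> L2 hit  d=-]
7: W B2 -> L2 miss  d=D]
8: R B2 -> L2 hit  d=D]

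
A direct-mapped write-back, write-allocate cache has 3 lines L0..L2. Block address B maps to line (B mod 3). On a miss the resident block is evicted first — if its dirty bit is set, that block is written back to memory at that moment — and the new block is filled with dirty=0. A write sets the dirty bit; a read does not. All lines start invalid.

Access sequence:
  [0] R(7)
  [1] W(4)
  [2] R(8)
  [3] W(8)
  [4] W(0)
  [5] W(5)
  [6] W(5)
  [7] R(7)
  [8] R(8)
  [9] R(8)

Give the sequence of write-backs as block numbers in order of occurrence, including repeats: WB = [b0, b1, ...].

WB = [8, 4, 5]

  0 | R B7 → L1 miss [-]
  1 | W B4 → L1 miss [D]
  2 | R B8 → L2 miss [-]
  3 | W B8 → L2 hit [D]
  4 | W B0 → L0 miss [D]
  5 | W B5 → L2 miss wb→B8 [D]
  6 | W B5 → L2 hit [D]
  7 | R B7 → L1 miss wb→B4 [-]
  8 | R B8 → L2 miss wb→B5 [-]
  9 | R B8 → L2 hit [-]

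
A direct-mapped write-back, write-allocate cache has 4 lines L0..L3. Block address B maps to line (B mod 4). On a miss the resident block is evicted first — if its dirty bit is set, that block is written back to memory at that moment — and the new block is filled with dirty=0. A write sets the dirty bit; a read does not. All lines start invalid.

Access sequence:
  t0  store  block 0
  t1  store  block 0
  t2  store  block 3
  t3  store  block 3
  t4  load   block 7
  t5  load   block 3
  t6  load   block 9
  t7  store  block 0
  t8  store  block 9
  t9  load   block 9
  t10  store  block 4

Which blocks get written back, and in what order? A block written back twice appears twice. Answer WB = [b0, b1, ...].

WB = [3, 0]

  0 | W B0 → L0 miss [D]
  1 | W B0 → L0 hit [D]
  2 | W B3 → L3 miss [D]
  3 | W B3 → L3 hit [D]
  4 | R B7 → L3 miss wb→B3 [-]
  5 | R B3 → L3 miss [-]
  6 | R B9 → L1 miss [-]
  7 | W B0 → L0 hit [D]
  8 | W B9 → L1 hit [D]
  9 | R B9 → L1 hit [D]
  10 | W B4 → L0 miss wb→B0 [D]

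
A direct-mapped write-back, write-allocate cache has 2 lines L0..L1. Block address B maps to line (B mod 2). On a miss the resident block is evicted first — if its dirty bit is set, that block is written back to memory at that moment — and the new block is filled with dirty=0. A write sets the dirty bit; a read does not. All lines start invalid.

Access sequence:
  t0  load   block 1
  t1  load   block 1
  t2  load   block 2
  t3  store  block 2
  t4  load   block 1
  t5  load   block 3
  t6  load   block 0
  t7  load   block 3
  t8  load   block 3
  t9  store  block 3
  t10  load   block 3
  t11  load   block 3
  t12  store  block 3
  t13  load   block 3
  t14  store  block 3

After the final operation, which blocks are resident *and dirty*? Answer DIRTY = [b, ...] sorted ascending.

DIRTY = [3]

0: R B1 -> L1 miss  d=-]
1: R B1 -> L1 hit  d=-]
2: R B2 -> L0 miss  d=-]
3: W B2 -> L0 hit  d=D]
4: R B1 -> L1 hit  d=-]
5: R B3 -> L1 miss  d=-]
6: R B0 -> L0 miss wb->B2  d=-]
7: R B3 -> L1 hit  d=-]
8: R B3 -> L1 hit  d=-]
9: W B3 -> L1 hit  d=D]
10: R B3 -> L1 hit  d=D]
11: R B3 -> L1 hit  d=D]
12: W B3 -> L1 hit  d=D]
13: R B3 -> L1 hit  d=D]
14: W B3 -> L1 hit  d=D]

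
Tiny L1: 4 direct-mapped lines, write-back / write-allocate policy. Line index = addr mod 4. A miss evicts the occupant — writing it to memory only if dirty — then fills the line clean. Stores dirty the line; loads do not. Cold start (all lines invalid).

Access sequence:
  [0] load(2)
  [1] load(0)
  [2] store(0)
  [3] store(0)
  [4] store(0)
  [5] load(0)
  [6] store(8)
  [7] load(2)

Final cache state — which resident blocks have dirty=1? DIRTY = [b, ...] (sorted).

DIRTY = [8]

0: R B2 → L2 miss [-]
1: R B0 → L0 miss [-]
2: W B0 → L0 hit [D]
3: W B0 → L0 hit [D]
4: W B0 → L0 hit [D]
5: R B0 → L0 hit [D]
6: W B8 → L0 miss wb→B0 [D]
7: R B2 → L2 hit [-]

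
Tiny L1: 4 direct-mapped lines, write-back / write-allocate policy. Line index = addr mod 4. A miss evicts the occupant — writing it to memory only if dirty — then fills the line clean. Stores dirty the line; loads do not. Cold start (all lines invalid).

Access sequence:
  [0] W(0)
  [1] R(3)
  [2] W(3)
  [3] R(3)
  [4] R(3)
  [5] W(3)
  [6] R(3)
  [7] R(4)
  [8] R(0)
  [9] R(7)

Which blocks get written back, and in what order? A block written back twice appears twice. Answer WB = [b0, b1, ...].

0: W B0 -> L0 miss  d=D]
1: R B3 -> L3 miss  d=-]
2: W B3 -> L3 hit  d=D]
3: R B3 -> L3 hit  d=D]
4: R B3 -> L3 hit  d=D]
5: W B3 -> L3 hit  d=D]
6: R B3 -> L3 hit  d=D]
7: R B4 -> L0 miss wb->B0  d=-]
8: R B0 -> L0 miss  d=-]
9: R B7 -> L3 miss wb->B3  d=-]

WB = [0, 3]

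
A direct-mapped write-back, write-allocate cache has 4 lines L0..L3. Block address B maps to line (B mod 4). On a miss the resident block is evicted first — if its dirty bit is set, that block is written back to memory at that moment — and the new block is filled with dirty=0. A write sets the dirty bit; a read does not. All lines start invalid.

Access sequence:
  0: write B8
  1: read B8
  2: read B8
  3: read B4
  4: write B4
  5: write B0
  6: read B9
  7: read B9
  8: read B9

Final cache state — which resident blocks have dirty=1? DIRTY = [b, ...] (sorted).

0: W B8 → L0 miss [D]
1: R B8 → L0 hit [D]
2: R B8 → L0 hit [D]
3: R B4 → L0 miss wb→B8 [-]
4: W B4 → L0 hit [D]
5: W B0 → L0 miss wb→B4 [D]
6: R B9 → L1 miss [-]
7: R B9 → L1 hit [-]
8: R B9 → L1 hit [-]

DIRTY = [0]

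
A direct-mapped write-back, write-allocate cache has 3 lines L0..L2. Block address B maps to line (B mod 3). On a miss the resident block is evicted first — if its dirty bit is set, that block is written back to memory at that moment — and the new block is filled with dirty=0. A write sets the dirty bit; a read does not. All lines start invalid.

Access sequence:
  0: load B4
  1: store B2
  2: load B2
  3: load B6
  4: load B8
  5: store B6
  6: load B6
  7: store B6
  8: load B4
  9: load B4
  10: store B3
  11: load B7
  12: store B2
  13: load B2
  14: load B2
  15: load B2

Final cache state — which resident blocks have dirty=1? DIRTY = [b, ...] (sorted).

DIRTY = [2, 3]

  0 | R B4 → L1 miss [-]
  1 | W B2 → L2 miss [D]
  2 | R B2 → L2 hit [D]
  3 | R B6 → L0 miss [-]
  4 | R B8 → L2 miss wb→B2 [-]
  5 | W B6 → L0 hit [D]
  6 | R B6 → L0 hit [D]
  7 | W B6 → L0 hit [D]
  8 | R B4 → L1 hit [-]
  9 | R B4 → L1 hit [-]
  10 | W B3 → L0 miss wb→B6 [D]
  11 | R B7 → L1 miss [-]
  12 | W B2 → L2 miss [D]
  13 | R B2 → L2 hit [D]
  14 | R B2 → L2 hit [D]
  15 | R B2 → L2 hit [D]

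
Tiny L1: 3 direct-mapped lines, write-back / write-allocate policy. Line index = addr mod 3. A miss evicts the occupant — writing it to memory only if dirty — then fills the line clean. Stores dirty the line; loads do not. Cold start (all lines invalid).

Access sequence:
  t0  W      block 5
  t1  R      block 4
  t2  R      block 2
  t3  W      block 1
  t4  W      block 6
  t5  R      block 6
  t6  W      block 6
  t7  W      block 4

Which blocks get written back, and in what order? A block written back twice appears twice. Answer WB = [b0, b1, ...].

WB = [5, 1]

0: W B5 → L2 miss [D]
1: R B4 → L1 miss [-]
2: R B2 → L2 miss wb→B5 [-]
3: W B1 → L1 miss [D]
4: W B6 → L0 miss [D]
5: R B6 → L0 hit [D]
6: W B6 → L0 hit [D]
7: W B4 → L1 miss wb→B1 [D]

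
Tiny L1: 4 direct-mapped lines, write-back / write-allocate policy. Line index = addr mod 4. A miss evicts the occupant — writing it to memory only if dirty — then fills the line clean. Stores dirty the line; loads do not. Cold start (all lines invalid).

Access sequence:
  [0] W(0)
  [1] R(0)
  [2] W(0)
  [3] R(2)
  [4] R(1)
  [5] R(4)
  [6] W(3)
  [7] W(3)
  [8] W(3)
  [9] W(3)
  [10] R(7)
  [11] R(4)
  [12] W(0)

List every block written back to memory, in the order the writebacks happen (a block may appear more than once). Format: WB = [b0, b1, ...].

WB = [0, 3]

0: W B0 → L0 miss [D]
1: R B0 → L0 hit [D]
2: W B0 → L0 hit [D]
3: R B2 → L2 miss [-]
4: R B1 → L1 miss [-]
5: R B4 → L0 miss wb→B0 [-]
6: W B3 → L3 miss [D]
7: W B3 → L3 hit [D]
8: W B3 → L3 hit [D]
9: W B3 → L3 hit [D]
10: R B7 → L3 miss wb→B3 [-]
11: R B4 → L0 hit [-]
12: W B0 → L0 miss [D]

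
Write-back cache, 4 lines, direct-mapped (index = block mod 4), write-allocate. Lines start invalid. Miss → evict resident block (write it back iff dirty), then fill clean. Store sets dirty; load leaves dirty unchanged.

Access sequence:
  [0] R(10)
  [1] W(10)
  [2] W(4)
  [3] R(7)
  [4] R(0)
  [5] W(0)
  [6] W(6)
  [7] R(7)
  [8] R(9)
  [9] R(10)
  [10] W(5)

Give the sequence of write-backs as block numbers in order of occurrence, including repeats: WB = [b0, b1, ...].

  0 | R B10 → L2 miss [-]
  1 | W B10 → L2 hit [D]
  2 | W B4 → L0 miss [D]
  3 | R B7 → L3 miss [-]
  4 | R B0 → L0 miss wb→B4 [-]
  5 | W B0 → L0 hit [D]
  6 | W B6 → L2 miss wb→B10 [D]
  7 | R B7 → L3 hit [-]
  8 | R B9 → L1 miss [-]
  9 | R B10 → L2 miss wb→B6 [-]
  10 | W B5 → L1 miss [D]

WB = [4, 10, 6]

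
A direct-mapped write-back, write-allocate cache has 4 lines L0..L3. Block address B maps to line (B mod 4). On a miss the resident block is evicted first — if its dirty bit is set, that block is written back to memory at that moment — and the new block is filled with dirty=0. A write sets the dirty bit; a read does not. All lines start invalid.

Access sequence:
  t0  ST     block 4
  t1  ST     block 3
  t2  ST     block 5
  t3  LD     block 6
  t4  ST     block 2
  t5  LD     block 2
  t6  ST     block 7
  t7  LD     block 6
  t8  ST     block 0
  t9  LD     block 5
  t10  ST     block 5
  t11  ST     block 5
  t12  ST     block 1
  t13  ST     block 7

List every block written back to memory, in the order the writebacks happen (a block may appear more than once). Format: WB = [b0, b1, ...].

WB = [3, 2, 4, 5]

0: W B4 → L0 miss [D]
1: W B3 → L3 miss [D]
2: W B5 → L1 miss [D]
3: R B6 → L2 miss [-]
4: W B2 → L2 miss [D]
5: R B2 → L2 hit [D]
6: W B7 → L3 miss wb→B3 [D]
7: R B6 → L2 miss wb→B2 [-]
8: W B0 → L0 miss wb→B4 [D]
9: R B5 → L1 hit [D]
10: W B5 → L1 hit [D]
11: W B5 → L1 hit [D]
12: W B1 → L1 miss wb→B5 [D]
13: W B7 → L3 hit [D]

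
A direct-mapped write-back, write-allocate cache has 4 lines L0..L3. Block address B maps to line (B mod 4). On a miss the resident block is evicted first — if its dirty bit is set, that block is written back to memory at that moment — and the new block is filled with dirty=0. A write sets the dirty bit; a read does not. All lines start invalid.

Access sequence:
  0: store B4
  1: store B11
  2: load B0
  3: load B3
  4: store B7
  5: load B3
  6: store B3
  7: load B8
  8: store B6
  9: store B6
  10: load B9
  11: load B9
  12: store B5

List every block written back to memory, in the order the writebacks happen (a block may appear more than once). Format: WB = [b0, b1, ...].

WB = [4, 11, 7]

  0 | W B4 → L0 miss [D]
  1 | W B11 → L3 miss [D]
  2 | R B0 → L0 miss wb→B4 [-]
  3 | R B3 → L3 miss wb→B11 [-]
  4 | W B7 → L3 miss [D]
  5 | R B3 → L3 miss wb→B7 [-]
  6 | W B3 → L3 hit [D]
  7 | R B8 → L0 miss [-]
  8 | W B6 → L2 miss [D]
  9 | W B6 → L2 hit [D]
  10 | R B9 → L1 miss [-]
  11 | R B9 → L1 hit [-]
  12 | W B5 → L1 miss [D]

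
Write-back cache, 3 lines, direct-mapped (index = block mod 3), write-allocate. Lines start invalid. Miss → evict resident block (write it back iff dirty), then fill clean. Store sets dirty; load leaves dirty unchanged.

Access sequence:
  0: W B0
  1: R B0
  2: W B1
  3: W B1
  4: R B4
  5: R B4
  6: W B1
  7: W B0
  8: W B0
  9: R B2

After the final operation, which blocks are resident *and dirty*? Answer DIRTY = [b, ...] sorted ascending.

  0 | W B0 → L0 miss [D]
  1 | R B0 → L0 hit [D]
  2 | W B1 → L1 miss [D]
  3 | W B1 → L1 hit [D]
  4 | R B4 → L1 miss wb→B1 [-]
  5 | R B4 → L1 hit [-]
  6 | W B1 → L1 miss [D]
  7 | W B0 → L0 hit [D]
  8 | W B0 → L0 hit [D]
  9 | R B2 → L2 miss [-]

DIRTY = [0, 1]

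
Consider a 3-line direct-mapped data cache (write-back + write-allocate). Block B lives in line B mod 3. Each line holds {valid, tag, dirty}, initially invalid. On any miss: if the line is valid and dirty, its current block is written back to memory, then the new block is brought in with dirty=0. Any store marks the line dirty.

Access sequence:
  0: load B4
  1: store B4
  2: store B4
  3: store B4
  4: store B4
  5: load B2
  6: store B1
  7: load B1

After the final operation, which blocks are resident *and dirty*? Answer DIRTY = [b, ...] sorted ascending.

  0 | R B4 → L1 miss [-]
  1 | W B4 → L1 hit [D]
  2 | W B4 → L1 hit [D]
  3 | W B4 → L1 hit [D]
  4 | W B4 → L1 hit [D]
  5 | R B2 → L2 miss [-]
  6 | W B1 → L1 miss wb→B4 [D]
  7 | R B1 → L1 hit [D]

DIRTY = [1]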